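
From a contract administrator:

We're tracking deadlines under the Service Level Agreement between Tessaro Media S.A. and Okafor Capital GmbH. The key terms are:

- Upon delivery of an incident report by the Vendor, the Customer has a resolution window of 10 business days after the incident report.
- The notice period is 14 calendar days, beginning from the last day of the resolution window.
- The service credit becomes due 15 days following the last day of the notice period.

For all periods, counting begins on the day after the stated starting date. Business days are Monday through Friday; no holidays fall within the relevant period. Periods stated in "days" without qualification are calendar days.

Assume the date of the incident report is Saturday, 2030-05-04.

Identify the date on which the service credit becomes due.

2030-06-15

From Saturday, 2030-05-04, 10 business days (May 6, May 7, May 8, May 9, May 10, May 13, May 14, May 15, May 16, May 17, skipping weekends) brings us to Friday, 2030-05-17, which is the last day of the resolution window.
The last day of the notice period: 14 calendar days after 2030-05-17 is 2030-05-31.
Adding 15 calendar days to 2030-05-31 gives 2030-06-15, which is the date on which the service credit becomes due.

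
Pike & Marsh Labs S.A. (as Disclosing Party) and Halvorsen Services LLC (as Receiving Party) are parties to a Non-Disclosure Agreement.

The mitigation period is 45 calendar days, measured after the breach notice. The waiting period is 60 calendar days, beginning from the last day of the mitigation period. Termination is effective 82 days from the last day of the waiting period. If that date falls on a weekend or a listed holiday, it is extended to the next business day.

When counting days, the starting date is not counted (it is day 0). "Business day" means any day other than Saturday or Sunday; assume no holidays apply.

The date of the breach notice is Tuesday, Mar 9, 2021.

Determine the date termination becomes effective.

Adding 45 calendar days to Mar 9, 2021 gives Apr 23, 2021, which is the last day of the mitigation period.
The last day of the waiting period: Apr 23, 2021 + 60 days = Jun 22, 2021.
Adding 82 calendar days to Jun 22, 2021 gives Sep 12, 2021, which is the date termination becomes effective. That falls on a Sunday, so it rolls to the next business day, Monday, Sep 13, 2021.

Sep 13, 2021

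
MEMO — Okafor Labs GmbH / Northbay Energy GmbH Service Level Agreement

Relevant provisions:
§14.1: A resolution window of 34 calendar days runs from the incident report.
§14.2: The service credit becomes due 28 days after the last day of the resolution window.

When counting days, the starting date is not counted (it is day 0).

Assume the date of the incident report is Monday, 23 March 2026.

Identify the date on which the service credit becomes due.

The last day of the resolution window: 34 calendar days after 23 March 2026 is 26 April 2026.
The date on which the service credit becomes due: 28 calendar days after 26 April 2026 is 24 May 2026.

24 May 2026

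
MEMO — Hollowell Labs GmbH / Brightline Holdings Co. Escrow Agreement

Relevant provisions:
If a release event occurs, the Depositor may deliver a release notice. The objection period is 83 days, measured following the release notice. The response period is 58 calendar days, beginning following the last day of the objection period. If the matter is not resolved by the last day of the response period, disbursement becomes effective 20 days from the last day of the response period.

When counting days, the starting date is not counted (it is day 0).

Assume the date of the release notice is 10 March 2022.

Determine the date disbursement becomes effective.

The last day of the objection period: 10 March 2022 + 83 days = 1 June 2022.
The last day of the response period: 1 June 2022 + 58 days = 29 July 2022.
The date disbursement becomes effective: 20 calendar days after 29 July 2022 is 18 August 2022.

18 August 2022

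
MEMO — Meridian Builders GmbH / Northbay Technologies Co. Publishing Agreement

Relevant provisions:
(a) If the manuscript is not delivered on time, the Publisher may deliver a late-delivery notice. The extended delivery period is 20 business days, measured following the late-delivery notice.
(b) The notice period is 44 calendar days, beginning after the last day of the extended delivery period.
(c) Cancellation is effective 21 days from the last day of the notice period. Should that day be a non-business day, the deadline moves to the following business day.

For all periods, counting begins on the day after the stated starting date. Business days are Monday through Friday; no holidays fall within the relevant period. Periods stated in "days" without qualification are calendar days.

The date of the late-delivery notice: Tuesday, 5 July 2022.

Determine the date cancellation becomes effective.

The last day of the extended delivery period: 20 business days after Tuesday, 5 July 2022, skipping weekends — Jul 6, Jul 7, Jul 8, Jul 11, …, Jul 29, Aug 1, Aug 2 — lands on Tuesday, 2 August 2022.
Adding 44 calendar days to 2 August 2022 gives 15 September 2022, which is the last day of the notice period.
The date cancellation becomes effective: 15 September 2022 + 21 days = 6 October 2022. 6 October 2022 is a Thursday, so no roll-forward applies.

6 October 2022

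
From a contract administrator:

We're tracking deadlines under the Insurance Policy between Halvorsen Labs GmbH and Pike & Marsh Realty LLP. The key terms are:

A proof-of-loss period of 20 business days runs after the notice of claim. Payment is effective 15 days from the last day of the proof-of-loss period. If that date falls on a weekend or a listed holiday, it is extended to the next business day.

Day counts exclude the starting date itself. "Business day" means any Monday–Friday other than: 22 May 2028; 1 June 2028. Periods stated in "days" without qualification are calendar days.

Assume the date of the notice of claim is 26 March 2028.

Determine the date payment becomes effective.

The last day of the proof-of-loss period: 20 business days after Sunday, 26 March 2028, skipping weekends — Mar 27, Mar 28, Mar 29, Mar 30, …, Apr 19, Apr 20, Apr 21 — lands on Friday, 21 April 2028.
Adding 15 calendar days to 21 April 2028 gives 6 May 2028, which is the date payment becomes effective. That falls on a Saturday, so it rolls to the next business day, Monday, 8 May 2028.

8 May 2028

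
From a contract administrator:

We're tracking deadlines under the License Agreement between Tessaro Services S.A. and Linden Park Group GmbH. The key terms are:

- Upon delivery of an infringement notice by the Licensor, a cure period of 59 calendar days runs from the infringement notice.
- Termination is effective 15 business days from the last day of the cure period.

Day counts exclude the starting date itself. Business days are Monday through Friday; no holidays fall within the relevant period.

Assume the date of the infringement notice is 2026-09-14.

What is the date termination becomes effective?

The last day of the cure period: 59 calendar days after 2026-09-14 is 2026-11-12.
The date termination becomes effective: counting 15 business days from Thursday, 2026-11-12 (Nov 13, Nov 16, Nov 17, Nov 18, …, Dec 1, Dec 2, Dec 3, skipping weekends) reaches Thursday, 2026-12-03.

2026-12-03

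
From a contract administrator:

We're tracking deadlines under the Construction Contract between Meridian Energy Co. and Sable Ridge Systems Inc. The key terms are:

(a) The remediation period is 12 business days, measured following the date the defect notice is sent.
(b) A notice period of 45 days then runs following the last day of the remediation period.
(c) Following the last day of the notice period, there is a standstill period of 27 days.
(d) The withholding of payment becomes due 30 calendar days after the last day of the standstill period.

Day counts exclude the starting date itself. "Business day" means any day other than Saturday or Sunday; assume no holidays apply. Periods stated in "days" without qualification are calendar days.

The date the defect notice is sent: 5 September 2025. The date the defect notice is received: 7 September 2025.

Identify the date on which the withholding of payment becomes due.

The last day of the remediation period: counting 12 business days from Friday, 5 September 2025 (Sep 8, Sep 9, Sep 10, Sep 11, …, Sep 19, Sep 22, Sep 23, skipping weekends) reaches Tuesday, 23 September 2025.
The last day of the notice period: 23 September 2025 + 45 days = 7 November 2025.
Adding 27 calendar days to 7 November 2025 gives 4 December 2025, which is the last day of the standstill period.
The date on which the withholding of payment becomes due: 30 calendar days after 4 December 2025 is 3 January 2026.

3 January 2026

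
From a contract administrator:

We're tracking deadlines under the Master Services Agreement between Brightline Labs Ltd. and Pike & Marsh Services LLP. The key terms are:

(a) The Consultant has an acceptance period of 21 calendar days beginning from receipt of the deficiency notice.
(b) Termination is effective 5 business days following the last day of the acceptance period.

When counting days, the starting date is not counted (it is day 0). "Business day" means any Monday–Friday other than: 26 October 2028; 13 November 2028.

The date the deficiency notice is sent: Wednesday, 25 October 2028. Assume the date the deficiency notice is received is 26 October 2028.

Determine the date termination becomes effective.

Adding 21 calendar days to 26 October 2028 gives 16 November 2028, which is the last day of the acceptance period.
From Thursday, 16 November 2028, 5 business days (Nov 17, Nov 20, Nov 21, Nov 22, Nov 23, skipping weekends) brings us to Thursday, 23 November 2028, which is the date termination becomes effective.

23 November 2028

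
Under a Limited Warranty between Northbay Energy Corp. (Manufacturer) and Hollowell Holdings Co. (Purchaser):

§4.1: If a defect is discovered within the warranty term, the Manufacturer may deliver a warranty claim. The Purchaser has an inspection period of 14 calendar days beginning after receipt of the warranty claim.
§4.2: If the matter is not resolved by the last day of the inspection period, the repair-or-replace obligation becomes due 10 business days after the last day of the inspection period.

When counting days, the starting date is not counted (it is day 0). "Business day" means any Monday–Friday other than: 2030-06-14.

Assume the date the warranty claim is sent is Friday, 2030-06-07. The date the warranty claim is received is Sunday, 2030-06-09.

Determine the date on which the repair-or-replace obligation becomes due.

The last day of the inspection period: 14 calendar days after 2030-06-09 is 2030-06-23.
The date on which the repair-or-replace obligation becomes due: 10 business days after Sunday, 2030-06-23, skipping weekends — Jun 24, Jun 25, Jun 26, Jun 27, Jun 28, Jul 1, Jul 2, Jul 3, Jul 4, Jul 5 — lands on Friday, 2030-07-05.

2030-07-05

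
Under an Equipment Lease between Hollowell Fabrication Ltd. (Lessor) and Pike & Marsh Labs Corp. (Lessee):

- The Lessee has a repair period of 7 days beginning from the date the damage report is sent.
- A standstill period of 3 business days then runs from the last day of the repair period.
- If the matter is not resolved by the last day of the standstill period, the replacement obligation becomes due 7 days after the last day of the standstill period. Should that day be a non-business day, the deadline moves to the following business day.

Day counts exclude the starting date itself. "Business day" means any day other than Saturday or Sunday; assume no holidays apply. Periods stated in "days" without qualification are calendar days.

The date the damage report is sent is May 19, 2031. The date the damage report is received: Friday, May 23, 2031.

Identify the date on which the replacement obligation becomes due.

The last day of the repair period: 7 calendar days after May 19, 2031 is May 26, 2031.
The last day of the standstill period: counting 3 business days from Monday, May 26, 2031 (May 27, May 28, May 29, skipping weekends) reaches Thursday, May 29, 2031.
The date on which the replacement obligation becomes due: May 29, 2031 + 7 days = Jun 5, 2031. Jun 5, 2031 is a Thursday, so no roll-forward applies.

Jun 5, 2031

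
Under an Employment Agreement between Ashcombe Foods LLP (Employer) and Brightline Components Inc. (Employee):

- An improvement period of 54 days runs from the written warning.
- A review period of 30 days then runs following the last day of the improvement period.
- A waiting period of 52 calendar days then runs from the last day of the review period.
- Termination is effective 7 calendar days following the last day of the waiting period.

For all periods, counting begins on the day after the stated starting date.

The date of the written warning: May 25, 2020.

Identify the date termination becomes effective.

October 15, 2020

The last day of the improvement period: May 25, 2020 + 54 days = July 18, 2020.
The last day of the review period: July 18, 2020 + 30 days = August 17, 2020.
The last day of the waiting period: August 17, 2020 + 52 days = October 8, 2020.
The date termination becomes effective: 7 calendar days after October 8, 2020 is October 15, 2020.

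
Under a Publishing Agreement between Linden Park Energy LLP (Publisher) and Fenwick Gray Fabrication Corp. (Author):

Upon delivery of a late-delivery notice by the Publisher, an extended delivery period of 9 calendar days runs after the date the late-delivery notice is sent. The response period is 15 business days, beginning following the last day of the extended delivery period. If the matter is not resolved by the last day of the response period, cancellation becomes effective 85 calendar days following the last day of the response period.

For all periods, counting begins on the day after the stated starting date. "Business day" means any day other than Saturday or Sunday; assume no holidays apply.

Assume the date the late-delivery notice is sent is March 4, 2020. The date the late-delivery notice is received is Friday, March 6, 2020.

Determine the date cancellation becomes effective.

The last day of the extended delivery period: 9 calendar days after March 4, 2020 is March 13, 2020.
From Friday, March 13, 2020, 15 business days (Mar 16, Mar 17, Mar 18, Mar 19, …, Apr 1, Apr 2, Apr 3, skipping weekends) brings us to Friday, April 3, 2020, which is the last day of the response period.
The date cancellation becomes effective: 85 calendar days after April 3, 2020 is June 27, 2020.

June 27, 2020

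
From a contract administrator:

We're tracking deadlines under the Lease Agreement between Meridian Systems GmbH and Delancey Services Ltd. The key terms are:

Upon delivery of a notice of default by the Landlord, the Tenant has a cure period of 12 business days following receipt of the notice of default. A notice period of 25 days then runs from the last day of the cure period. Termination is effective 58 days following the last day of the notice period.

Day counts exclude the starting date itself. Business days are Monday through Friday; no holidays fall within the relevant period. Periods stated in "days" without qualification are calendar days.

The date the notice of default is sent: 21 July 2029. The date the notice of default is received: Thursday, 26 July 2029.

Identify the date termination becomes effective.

4 November 2029

The last day of the cure period: 12 business days after Thursday, 26 July 2029, skipping weekends — Jul 27, Jul 30, Jul 31, Aug 1, …, Aug 9, Aug 10, Aug 13 — lands on Monday, 13 August 2029.
The last day of the notice period: 25 calendar days after 13 August 2029 is 7 September 2029.
The date termination becomes effective: 58 calendar days after 7 September 2029 is 4 November 2029.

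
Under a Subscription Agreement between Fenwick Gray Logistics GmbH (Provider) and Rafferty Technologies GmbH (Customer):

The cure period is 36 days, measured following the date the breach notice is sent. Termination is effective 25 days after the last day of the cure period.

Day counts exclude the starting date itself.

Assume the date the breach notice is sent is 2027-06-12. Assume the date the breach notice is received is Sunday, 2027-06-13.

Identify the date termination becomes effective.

2027-08-12

Adding 36 calendar days to 2027-06-12 gives 2027-07-18, which is the last day of the cure period.
Adding 25 calendar days to 2027-07-18 gives 2027-08-12, which is the date termination becomes effective.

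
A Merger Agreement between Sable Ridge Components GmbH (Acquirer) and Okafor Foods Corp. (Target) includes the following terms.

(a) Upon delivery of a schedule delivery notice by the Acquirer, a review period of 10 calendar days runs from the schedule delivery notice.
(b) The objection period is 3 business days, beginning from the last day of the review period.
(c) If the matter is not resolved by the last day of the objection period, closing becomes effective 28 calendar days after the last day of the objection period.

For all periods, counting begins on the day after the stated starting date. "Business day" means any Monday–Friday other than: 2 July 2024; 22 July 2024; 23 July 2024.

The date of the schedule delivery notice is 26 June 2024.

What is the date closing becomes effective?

7 August 2024

The last day of the review period: 26 June 2024 + 10 days = 6 July 2024.
From Saturday, 6 July 2024, 3 business days (Jul 8, Jul 9, Jul 10, skipping weekends) brings us to Wednesday, 10 July 2024, which is the last day of the objection period.
Adding 28 calendar days to 10 July 2024 gives 7 August 2024, which is the date closing becomes effective.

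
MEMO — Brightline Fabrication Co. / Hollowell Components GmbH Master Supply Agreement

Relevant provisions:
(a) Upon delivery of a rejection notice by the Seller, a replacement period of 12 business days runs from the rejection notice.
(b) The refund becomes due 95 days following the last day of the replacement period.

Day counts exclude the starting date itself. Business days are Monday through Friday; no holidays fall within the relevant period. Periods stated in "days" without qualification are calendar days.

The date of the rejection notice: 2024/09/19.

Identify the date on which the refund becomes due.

2025/01/10

The last day of the replacement period: 12 business days after Thursday, 2024/09/19, skipping weekends — Sep 20, Sep 23, Sep 24, Sep 25, …, Oct 3, Oct 4, Oct 7 — lands on Monday, 2024/10/07.
Adding 95 calendar days to 2024/10/07 gives 2025/01/10, which is the date on which the refund becomes due.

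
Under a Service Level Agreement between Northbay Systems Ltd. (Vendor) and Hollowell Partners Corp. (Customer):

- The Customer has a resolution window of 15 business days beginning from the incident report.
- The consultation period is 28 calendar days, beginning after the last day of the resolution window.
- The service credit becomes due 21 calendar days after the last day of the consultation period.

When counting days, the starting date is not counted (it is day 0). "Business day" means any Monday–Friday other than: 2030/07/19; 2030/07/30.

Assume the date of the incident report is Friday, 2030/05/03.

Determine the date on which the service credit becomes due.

The last day of the resolution window: counting 15 business days from Friday, 2030/05/03 (May 6, May 7, May 8, May 9, …, May 22, May 23, May 24, skipping weekends) reaches Friday, 2030/05/24.
The last day of the consultation period: 2030/05/24 + 28 days = 2030/06/21.
The date on which the service credit becomes due: 21 calendar days after 2030/06/21 is 2030/07/12.

2030/07/12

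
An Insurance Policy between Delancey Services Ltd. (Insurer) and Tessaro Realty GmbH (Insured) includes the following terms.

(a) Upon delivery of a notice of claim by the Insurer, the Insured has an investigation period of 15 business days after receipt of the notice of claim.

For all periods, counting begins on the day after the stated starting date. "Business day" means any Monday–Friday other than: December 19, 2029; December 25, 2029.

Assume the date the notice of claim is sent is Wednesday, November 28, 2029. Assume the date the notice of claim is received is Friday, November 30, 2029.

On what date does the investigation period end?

The last day of the investigation period: counting 15 business days from Friday, November 30, 2029 (Dec 3, Dec 4, Dec 5, Dec 6, …, Dec 20, Dec 21, Dec 24, skipping weekends and the listed holiday on Dec 19) reaches Monday, December 24, 2029.

December 24, 2029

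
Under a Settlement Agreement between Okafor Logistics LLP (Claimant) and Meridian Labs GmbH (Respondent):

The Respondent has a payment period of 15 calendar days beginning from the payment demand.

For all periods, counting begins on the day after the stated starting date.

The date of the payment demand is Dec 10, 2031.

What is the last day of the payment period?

Dec 25, 2031

The last day of the payment period: Dec 10, 2031 + 15 days = Dec 25, 2031.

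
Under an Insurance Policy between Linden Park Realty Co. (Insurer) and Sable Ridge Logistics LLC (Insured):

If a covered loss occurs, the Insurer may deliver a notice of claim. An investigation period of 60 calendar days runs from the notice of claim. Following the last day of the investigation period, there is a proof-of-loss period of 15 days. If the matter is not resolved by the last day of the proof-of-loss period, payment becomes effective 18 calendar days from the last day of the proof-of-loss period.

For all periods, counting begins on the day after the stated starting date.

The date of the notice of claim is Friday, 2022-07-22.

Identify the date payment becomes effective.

2022-10-23

Adding 60 calendar days to 2022-07-22 gives 2022-09-20, which is the last day of the investigation period.
The last day of the proof-of-loss period: 2022-09-20 + 15 days = 2022-10-05.
Adding 18 calendar days to 2022-10-05 gives 2022-10-23, which is the date payment becomes effective.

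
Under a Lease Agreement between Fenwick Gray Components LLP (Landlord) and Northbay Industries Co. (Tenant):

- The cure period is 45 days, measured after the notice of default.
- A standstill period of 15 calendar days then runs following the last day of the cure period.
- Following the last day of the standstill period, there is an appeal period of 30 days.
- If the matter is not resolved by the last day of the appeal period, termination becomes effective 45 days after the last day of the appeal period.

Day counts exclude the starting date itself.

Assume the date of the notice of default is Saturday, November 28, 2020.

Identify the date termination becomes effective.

April 12, 2021

Adding 45 calendar days to November 28, 2020 gives January 12, 2021, which is the last day of the cure period.
The last day of the standstill period: 15 calendar days after January 12, 2021 is January 27, 2021.
The last day of the appeal period: January 27, 2021 + 30 days = February 26, 2021.
The date termination becomes effective: February 26, 2021 + 45 days = April 12, 2021.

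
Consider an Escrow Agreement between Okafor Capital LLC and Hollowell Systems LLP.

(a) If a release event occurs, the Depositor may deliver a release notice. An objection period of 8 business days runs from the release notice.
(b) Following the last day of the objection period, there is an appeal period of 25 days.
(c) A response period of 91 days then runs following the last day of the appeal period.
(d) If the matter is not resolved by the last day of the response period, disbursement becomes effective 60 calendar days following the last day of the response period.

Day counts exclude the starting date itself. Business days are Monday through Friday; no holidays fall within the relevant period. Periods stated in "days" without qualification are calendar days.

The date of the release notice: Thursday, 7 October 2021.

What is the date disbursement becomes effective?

From Thursday, 7 October 2021, 8 business days (Oct 8, Oct 11, Oct 12, Oct 13, Oct 14, Oct 15, Oct 18, Oct 19, skipping weekends) brings us to Tuesday, 19 October 2021, which is the last day of the objection period.
The last day of the appeal period: 19 October 2021 + 25 days = 13 November 2021.
The last day of the response period: 91 calendar days after 13 November 2021 is 12 February 2022.
Adding 60 calendar days to 12 February 2022 gives 13 April 2022, which is the date disbursement becomes effective.

13 April 2022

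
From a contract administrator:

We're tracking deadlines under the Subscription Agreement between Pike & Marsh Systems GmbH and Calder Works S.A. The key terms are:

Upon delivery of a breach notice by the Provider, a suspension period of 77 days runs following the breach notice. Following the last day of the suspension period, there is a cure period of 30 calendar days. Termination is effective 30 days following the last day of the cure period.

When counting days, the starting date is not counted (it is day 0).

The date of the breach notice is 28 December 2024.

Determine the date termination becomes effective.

Adding 77 calendar days to 28 December 2024 gives 15 March 2025, which is the last day of the suspension period.
The last day of the cure period: 15 March 2025 + 30 days = 14 April 2025.
The date termination becomes effective: 14 April 2025 + 30 days = 14 May 2025.

14 May 2025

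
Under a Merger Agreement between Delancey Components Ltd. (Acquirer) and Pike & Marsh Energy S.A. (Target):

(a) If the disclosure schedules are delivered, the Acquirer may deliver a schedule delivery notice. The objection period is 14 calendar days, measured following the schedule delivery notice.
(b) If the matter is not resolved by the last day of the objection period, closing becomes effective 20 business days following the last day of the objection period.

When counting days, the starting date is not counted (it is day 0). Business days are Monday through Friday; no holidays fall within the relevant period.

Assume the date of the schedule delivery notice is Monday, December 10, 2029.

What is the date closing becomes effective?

January 21, 2030

Adding 14 calendar days to December 10, 2029 gives December 24, 2029, which is the last day of the objection period.
From Monday, December 24, 2029, 20 business days (Dec 25, Dec 26, Dec 27, Dec 28, …, Jan 17, Jan 18, Jan 21, skipping weekends) brings us to Monday, January 21, 2030, which is the date closing becomes effective.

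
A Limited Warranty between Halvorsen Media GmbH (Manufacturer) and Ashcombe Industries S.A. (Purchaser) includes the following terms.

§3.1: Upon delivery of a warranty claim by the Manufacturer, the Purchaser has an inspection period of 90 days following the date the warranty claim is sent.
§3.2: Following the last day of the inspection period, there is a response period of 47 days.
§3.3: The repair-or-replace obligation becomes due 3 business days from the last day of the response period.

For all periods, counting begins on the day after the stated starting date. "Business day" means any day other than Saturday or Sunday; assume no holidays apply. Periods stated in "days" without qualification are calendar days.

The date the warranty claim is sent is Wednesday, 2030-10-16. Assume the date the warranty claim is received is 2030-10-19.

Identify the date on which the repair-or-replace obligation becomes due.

The last day of the inspection period: 90 calendar days after 2030-10-16 is 2031-01-14.
The last day of the response period: 2031-01-14 + 47 days = 2031-03-02.
The date on which the repair-or-replace obligation becomes due: 3 business days after Sunday, 2031-03-02, skipping weekends — Mar 3, Mar 4, Mar 5 — lands on Wednesday, 2031-03-05.

2031-03-05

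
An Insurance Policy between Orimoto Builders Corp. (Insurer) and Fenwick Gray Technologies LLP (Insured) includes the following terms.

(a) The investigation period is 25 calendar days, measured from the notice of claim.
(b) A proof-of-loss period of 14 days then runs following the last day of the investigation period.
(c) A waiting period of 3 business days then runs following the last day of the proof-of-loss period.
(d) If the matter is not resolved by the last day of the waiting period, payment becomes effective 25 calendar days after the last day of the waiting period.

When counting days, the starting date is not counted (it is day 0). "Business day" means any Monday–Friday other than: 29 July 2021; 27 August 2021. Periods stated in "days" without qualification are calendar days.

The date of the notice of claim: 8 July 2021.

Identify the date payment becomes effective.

13 September 2021

The last day of the investigation period: 8 July 2021 + 25 days = 2 August 2021.
The last day of the proof-of-loss period: 2 August 2021 + 14 days = 16 August 2021.
The last day of the waiting period: 3 business days after Monday, 16 August 2021, skipping weekends — Aug 17, Aug 18, Aug 19 — lands on Thursday, 19 August 2021.
The date payment becomes effective: 25 calendar days after 19 August 2021 is 13 September 2021.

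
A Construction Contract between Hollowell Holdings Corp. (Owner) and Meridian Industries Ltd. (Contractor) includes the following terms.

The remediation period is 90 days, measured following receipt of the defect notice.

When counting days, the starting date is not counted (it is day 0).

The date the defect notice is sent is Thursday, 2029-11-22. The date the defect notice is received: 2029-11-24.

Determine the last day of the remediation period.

Adding 90 calendar days to 2029-11-24 gives 2030-02-22, which is the last day of the remediation period.

2030-02-22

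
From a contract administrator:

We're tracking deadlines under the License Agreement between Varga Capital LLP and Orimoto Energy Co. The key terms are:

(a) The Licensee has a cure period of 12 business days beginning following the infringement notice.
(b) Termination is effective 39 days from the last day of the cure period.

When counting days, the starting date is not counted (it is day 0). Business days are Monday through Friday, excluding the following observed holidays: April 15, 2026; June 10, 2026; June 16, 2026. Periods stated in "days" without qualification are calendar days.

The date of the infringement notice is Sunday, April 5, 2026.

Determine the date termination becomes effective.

The last day of the cure period: 12 business days after Sunday, April 5, 2026, skipping weekends and the listed holiday on Apr 15 — Apr 6, Apr 7, Apr 8, Apr 9, …, Apr 20, Apr 21, Apr 22 — lands on Wednesday, April 22, 2026.
Adding 39 calendar days to April 22, 2026 gives May 31, 2026, which is the date termination becomes effective.

May 31, 2026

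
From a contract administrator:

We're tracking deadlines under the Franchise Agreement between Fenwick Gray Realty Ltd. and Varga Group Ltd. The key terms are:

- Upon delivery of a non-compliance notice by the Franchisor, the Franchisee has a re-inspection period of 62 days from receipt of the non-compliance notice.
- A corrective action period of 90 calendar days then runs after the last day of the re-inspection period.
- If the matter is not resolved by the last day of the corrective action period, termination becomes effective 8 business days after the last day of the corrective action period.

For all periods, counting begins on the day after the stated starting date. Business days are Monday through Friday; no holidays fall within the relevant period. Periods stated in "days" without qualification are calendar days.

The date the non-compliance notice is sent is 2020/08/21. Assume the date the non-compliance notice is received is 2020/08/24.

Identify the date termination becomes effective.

2021/02/03

The last day of the re-inspection period: 2020/08/24 + 62 days = 2020/10/25.
The last day of the corrective action period: 90 calendar days after 2020/10/25 is 2021/01/23.
From Saturday, 2021/01/23, 8 business days (Jan 25, Jan 26, Jan 27, Jan 28, Jan 29, Feb 1, Feb 2, Feb 3, skipping weekends) brings us to Wednesday, 2021/02/03, which is the date termination becomes effective.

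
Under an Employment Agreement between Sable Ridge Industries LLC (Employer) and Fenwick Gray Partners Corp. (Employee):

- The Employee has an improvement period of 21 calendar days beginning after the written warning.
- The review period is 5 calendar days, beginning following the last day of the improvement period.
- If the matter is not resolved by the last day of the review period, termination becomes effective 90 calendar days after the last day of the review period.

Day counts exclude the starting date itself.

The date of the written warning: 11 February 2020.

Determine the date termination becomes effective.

6 June 2020

The last day of the improvement period: 11 February 2020 + 21 days = 3 March 2020.
The last day of the review period: 3 March 2020 + 5 days = 8 March 2020.
The date termination becomes effective: 8 March 2020 + 90 days = 6 June 2020.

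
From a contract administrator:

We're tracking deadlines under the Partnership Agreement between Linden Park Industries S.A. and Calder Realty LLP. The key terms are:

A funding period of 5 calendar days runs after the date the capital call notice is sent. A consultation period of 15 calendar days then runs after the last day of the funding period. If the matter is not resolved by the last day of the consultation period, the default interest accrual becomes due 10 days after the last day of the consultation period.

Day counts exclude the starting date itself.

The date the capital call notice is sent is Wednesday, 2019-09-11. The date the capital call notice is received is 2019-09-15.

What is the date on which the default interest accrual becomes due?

The last day of the funding period: 2019-09-11 + 5 days = 2019-09-16.
The last day of the consultation period: 15 calendar days after 2019-09-16 is 2019-10-01.
The date on which the default interest accrual becomes due: 2019-10-01 + 10 days = 2019-10-11.

2019-10-11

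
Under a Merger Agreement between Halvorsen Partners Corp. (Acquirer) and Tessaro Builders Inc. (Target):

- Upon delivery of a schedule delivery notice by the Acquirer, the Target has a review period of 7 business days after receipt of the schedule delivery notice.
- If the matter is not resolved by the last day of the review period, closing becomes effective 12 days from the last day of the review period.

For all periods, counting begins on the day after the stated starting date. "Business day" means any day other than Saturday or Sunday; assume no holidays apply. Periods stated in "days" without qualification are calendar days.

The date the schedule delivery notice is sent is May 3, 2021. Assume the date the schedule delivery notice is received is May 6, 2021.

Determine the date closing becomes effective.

May 29, 2021

The last day of the review period: 7 business days after Thursday, May 6, 2021, skipping weekends — May 7, May 10, May 11, May 12, May 13, May 14, May 17 — lands on Monday, May 17, 2021.
Adding 12 calendar days to May 17, 2021 gives May 29, 2021, which is the date closing becomes effective.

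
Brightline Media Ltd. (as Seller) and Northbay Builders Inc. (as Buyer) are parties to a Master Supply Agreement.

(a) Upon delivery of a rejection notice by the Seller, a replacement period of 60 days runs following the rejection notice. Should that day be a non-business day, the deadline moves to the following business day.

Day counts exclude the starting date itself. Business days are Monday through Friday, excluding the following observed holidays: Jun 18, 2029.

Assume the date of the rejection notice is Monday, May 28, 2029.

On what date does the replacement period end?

Jul 27, 2029

Adding 60 calendar days to May 28, 2029 gives Jul 27, 2029, which is the last day of the replacement period. Jul 27, 2029 is a Friday and is not a listed holiday, so no roll-forward applies.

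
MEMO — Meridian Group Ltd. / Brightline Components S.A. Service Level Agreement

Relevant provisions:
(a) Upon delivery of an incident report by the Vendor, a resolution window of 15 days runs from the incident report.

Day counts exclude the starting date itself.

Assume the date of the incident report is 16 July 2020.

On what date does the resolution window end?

The last day of the resolution window: 15 calendar days after 16 July 2020 is 31 July 2020.

31 July 2020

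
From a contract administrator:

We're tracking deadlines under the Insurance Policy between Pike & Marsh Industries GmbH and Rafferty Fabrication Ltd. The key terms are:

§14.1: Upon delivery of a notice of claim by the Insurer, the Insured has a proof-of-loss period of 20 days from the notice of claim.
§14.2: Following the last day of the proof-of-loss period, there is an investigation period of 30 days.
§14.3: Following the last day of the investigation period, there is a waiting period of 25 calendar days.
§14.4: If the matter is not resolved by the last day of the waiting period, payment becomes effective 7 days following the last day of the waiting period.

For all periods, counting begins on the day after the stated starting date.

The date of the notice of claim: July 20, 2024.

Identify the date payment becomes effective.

October 10, 2024

Adding 20 calendar days to July 20, 2024 gives August 9, 2024, which is the last day of the proof-of-loss period.
Adding 30 calendar days to August 9, 2024 gives September 8, 2024, which is the last day of the investigation period.
Adding 25 calendar days to September 8, 2024 gives October 3, 2024, which is the last day of the waiting period.
The date payment becomes effective: October 3, 2024 + 7 days = October 10, 2024.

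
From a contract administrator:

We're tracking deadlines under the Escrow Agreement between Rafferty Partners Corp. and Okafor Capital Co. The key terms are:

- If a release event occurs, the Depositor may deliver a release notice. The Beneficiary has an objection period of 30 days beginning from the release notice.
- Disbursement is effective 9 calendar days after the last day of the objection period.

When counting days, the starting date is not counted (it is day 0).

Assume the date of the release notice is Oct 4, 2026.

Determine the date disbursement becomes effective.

The last day of the objection period: 30 calendar days after Oct 4, 2026 is Nov 3, 2026.
The date disbursement becomes effective: 9 calendar days after Nov 3, 2026 is Nov 12, 2026.

Nov 12, 2026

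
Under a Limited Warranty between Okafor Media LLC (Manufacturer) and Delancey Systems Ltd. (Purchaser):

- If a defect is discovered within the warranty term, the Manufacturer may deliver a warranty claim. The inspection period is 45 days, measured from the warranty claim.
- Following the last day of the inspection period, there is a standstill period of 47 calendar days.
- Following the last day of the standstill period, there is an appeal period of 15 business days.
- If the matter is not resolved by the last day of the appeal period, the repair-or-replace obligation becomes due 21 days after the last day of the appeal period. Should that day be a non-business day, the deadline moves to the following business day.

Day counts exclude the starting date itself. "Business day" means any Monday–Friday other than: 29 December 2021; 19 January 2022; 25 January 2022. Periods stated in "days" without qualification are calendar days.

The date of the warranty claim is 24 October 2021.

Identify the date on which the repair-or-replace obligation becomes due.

The last day of the inspection period: 24 October 2021 + 45 days = 8 December 2021.
The last day of the standstill period: 8 December 2021 + 47 days = 24 January 2022.
The last day of the appeal period: counting 15 business days from Monday, 24 January 2022 (Jan 26, Jan 27, Jan 28, Jan 31, …, Feb 11, Feb 14, Feb 15, skipping weekends and the listed holiday on Jan 25) reaches Tuesday, 15 February 2022.
The date on which the repair-or-replace obligation becomes due: 15 February 2022 + 21 days = 8 March 2022. 8 March 2022 is a Tuesday and is not a listed holiday, so no roll-forward applies.

8 March 2022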